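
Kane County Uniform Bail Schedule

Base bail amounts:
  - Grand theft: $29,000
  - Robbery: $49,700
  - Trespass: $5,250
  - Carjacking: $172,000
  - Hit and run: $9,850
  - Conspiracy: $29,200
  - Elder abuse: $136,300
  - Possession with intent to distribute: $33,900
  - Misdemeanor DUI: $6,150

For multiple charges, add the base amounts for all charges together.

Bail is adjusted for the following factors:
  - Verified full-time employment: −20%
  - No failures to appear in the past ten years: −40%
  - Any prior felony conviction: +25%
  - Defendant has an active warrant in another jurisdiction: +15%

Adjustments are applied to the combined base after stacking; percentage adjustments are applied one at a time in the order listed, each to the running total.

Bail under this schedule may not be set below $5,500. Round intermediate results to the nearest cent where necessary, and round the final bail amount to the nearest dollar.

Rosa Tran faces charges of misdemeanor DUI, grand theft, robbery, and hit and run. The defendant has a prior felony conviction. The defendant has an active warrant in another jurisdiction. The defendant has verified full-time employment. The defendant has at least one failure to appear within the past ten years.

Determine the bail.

Base amounts from the schedule: misdemeanor DUI $6,150; grand theft $29,000; robbery $49,700; hit and run $9,850.
Stacking rule: sum of all bases. $6,150 + $29,000 + $49,700 + $9,850 = $94,700.
Verified full-time employment (−20%): $94,700 × 0.8 = $75,760.
Any prior felony conviction (+25%): $75,760 × 1.25 = $94,700.
Defendant has an active warrant in another jurisdiction (+15%): $94,700 × 1.15 = $108,905.
$108,905 is at or above the $5,500 minimum.

$108,905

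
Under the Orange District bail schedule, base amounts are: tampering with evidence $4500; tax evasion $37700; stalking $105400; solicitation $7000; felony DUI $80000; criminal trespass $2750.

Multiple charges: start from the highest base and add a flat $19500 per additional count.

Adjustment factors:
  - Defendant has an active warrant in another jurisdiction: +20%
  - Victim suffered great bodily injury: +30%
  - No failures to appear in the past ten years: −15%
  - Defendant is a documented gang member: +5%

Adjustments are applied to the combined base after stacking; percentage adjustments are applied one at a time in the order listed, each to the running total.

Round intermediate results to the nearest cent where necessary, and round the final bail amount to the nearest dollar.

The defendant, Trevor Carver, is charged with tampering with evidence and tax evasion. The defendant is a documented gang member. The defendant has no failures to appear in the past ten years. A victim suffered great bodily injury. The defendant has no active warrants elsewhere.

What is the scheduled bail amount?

$66366

Base amounts from the schedule: tampering with evidence $4500; tax evasion $37700.
Stacking rule: highest base plus $19500 per additional charge. Highest is tax evasion at $37700; 1 additional charge → +$19500. Combined base = $57200.
Victim suffered great bodily injury (+30%): $57200 × 1.3 = $74360.
No failures to appear in the past ten years (−15%): $74360 × 0.85 = $63206.
Defendant is a documented gang member (+5%): $63206 × 1.05 = $66366.30.
Rounded to the nearest dollar: $66366.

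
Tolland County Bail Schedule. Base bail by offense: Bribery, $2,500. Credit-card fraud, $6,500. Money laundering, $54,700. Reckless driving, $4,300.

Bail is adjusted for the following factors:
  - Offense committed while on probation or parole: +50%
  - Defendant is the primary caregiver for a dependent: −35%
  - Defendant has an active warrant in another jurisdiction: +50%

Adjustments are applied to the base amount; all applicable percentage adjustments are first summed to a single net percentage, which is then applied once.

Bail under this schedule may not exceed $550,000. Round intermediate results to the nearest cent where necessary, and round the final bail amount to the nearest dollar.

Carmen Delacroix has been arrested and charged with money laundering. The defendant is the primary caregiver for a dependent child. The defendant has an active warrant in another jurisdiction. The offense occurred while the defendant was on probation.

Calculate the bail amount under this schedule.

$90,255

Base amounts from the schedule: money laundering $54,700.
Single charge. Combined base = $54,700.
Net percentage adjustment: +50% −35% +50% = +65%. $54,700 × 1.65 = $90,255.
$90,255 is within the $550,000 maximum.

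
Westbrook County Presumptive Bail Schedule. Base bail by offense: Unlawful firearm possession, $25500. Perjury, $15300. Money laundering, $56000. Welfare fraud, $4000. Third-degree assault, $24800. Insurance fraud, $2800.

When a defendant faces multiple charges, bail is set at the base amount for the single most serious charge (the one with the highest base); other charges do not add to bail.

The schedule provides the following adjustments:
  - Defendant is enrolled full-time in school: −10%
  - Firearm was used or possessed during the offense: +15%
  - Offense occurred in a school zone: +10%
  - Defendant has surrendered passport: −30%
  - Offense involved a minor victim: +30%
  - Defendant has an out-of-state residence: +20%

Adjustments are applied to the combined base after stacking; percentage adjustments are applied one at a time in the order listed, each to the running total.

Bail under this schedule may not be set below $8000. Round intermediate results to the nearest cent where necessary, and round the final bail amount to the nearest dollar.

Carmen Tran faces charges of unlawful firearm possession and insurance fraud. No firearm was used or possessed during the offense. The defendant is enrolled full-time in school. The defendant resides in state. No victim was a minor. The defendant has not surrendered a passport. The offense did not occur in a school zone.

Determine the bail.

Base amounts from the schedule: unlawful firearm possession $25500; insurance fraud $2800.
Stacking rule: use the highest base only. Highest is unlawful firearm possession at $25500. Combined base = $25500.
Defendant is enrolled full-time in school (−10%): $25500 × 0.9 = $22950.
$22950 is at or above the $8000 minimum.

$22950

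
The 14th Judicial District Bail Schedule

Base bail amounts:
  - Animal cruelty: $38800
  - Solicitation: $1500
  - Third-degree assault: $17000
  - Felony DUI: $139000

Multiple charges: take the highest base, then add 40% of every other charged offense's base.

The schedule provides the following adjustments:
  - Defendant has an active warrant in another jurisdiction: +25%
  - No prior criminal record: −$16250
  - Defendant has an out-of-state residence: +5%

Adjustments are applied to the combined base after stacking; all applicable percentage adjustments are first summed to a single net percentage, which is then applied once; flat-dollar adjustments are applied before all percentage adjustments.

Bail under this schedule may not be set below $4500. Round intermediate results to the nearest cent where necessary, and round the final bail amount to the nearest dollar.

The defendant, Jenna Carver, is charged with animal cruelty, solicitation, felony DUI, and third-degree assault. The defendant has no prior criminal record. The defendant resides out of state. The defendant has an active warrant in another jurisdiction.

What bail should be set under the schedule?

$189371

Base amounts from the schedule: animal cruelty $38800; solicitation $1500; felony DUI $139000; third-degree assault $17000.
Stacking rule: highest base plus 40% of each additional charge. Highest is felony DUI at $139000. Additional: $38800 × 40% = $15520; $1500 × 40% = $600; $17000 × 40% = $6800. Combined base = $139000 + $22920 = $161920.
No prior criminal record (−$16250 flat): $161920 − $16250 = $145670.
Net percentage adjustment: +25% +5% = +30%. $145670 × 1.3 = $189371.
$189371 is at or above the $4500 minimum.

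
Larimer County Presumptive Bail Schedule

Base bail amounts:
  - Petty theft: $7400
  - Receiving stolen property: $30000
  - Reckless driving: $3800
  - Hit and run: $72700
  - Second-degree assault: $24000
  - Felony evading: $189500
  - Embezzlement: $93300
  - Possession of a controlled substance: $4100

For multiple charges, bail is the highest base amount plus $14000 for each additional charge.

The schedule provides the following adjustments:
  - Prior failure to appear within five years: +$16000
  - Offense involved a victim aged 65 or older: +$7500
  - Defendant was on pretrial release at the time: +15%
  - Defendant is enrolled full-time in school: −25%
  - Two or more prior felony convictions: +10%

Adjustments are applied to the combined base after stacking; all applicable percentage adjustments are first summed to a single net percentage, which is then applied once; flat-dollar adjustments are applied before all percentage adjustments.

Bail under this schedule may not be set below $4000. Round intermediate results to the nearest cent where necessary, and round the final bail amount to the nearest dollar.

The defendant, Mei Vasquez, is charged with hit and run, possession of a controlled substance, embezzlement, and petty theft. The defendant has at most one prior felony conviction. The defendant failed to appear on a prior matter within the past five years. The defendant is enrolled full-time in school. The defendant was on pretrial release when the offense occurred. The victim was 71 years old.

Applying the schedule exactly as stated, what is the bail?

Base amounts from the schedule: hit and run $72700; possession of a controlled substance $4100; embezzlement $93300; petty theft $7400.
Stacking rule: highest base plus $14000 per additional charge. Highest is embezzlement at $93300; 3 additional charges → +$42000. Combined base = $135300.
Prior failure to appear within five years (+$16000 flat): $135300 + $16000 = $151300.
Offense involved a victim aged 65 or older (+$7500 flat): $151300 + $7500 = $158800.
Net percentage adjustment: +15% −25% = −10%. $158800 × 0.9 = $142920.
$142920 is at or above the $4000 minimum.

$142920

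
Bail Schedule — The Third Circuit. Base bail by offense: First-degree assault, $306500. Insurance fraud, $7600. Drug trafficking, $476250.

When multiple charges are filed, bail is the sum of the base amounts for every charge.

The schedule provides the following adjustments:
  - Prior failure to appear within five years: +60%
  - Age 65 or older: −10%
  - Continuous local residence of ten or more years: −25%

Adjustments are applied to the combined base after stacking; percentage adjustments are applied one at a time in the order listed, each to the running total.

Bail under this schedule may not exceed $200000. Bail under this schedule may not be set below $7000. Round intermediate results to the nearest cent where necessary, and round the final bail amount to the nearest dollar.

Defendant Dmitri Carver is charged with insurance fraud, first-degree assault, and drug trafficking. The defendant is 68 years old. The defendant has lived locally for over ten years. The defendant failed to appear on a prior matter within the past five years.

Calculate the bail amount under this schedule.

Base amounts from the schedule: insurance fraud $7600; first-degree assault $306500; drug trafficking $476250.
Stacking rule: sum of all bases. $7600 + $306500 + $476250 = $790350.
Prior failure to appear within five years (+60%): $790350 × 1.6 = $1264560.
Age 65 or older (−10%): $1264560 × 0.9 = $1138104.
Continuous local residence of ten or more years (−25%): $1138104 × 0.75 = $853578.
Result $853578 exceeds the maximum of $200000; bail is capped at $200000.
$200000 is at or above the $7000 minimum.

$200000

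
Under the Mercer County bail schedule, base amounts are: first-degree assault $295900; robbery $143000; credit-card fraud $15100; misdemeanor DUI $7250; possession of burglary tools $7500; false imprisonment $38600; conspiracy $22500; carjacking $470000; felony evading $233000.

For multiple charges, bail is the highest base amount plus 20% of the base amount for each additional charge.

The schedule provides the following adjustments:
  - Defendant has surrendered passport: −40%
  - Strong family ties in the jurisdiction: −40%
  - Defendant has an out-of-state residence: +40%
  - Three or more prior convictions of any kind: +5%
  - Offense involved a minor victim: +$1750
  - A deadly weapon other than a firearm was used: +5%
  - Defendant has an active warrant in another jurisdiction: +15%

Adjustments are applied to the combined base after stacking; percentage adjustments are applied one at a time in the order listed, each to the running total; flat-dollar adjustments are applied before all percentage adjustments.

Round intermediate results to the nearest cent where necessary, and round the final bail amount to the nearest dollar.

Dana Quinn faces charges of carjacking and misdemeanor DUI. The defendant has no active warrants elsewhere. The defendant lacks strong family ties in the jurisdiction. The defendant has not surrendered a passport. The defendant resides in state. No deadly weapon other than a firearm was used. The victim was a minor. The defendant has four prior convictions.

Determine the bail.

$496860

Base amounts from the schedule: carjacking $470000; misdemeanor DUI $7250.
Stacking rule: highest base plus 20% of each additional charge. Highest is carjacking at $470000. Additional: $7250 × 20% = $1450. Combined base = $470000 + $1450 = $471450.
Offense involved a minor victim (+$1750 flat): $471450 + $1750 = $473200.
Three or more prior convictions of any kind (+5%): $473200 × 1.05 = $496860.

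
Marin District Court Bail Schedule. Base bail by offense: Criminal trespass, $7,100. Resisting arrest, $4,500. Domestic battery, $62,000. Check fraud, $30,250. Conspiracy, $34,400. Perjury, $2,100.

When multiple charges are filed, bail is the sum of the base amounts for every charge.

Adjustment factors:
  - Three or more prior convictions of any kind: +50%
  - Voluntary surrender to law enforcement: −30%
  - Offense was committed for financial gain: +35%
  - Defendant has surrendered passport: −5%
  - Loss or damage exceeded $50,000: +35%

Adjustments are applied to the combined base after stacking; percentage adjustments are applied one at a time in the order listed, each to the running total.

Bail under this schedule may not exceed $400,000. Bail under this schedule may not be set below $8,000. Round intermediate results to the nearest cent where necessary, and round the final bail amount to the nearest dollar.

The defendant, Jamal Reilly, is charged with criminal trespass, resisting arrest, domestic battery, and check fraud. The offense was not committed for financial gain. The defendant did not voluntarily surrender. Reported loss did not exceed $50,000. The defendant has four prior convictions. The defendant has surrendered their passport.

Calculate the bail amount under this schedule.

Base amounts from the schedule: criminal trespass $7,100; resisting arrest $4,500; domestic battery $62,000; check fraud $30,250.
Stacking rule: sum of all bases. $7,100 + $4,500 + $62,000 + $30,250 = $103,850.
Three or more prior convictions of any kind (+50%): $103,850 × 1.5 = $155,775.
Defendant has surrendered passport (−5%): $155,775 × 0.95 = $147,986.25.
$147,986.25 is within the $400,000 maximum.
$147,986.25 is at or above the $8,000 minimum.
Rounded to the nearest dollar: $147,986.

$147,986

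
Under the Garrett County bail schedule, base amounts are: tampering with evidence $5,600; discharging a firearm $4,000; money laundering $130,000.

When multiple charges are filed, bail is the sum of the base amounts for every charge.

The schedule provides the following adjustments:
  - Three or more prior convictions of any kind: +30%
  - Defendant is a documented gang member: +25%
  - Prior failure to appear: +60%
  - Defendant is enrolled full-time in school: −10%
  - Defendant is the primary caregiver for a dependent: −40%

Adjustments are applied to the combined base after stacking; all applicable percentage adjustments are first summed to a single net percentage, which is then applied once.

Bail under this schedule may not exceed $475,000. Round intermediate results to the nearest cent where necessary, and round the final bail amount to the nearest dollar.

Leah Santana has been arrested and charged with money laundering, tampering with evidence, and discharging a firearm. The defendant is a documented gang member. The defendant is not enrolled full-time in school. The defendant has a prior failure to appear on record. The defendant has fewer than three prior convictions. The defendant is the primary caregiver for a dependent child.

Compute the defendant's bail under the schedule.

$202,420

Base amounts from the schedule: money laundering $130,000; tampering with evidence $5,600; discharging a firearm $4,000.
Stacking rule: sum of all bases. $130,000 + $5,600 + $4,000 = $139,600.
Net percentage adjustment: +25% +60% −40% = +45%. $139,600 × 1.45 = $202,420.
$202,420 is within the $475,000 maximum.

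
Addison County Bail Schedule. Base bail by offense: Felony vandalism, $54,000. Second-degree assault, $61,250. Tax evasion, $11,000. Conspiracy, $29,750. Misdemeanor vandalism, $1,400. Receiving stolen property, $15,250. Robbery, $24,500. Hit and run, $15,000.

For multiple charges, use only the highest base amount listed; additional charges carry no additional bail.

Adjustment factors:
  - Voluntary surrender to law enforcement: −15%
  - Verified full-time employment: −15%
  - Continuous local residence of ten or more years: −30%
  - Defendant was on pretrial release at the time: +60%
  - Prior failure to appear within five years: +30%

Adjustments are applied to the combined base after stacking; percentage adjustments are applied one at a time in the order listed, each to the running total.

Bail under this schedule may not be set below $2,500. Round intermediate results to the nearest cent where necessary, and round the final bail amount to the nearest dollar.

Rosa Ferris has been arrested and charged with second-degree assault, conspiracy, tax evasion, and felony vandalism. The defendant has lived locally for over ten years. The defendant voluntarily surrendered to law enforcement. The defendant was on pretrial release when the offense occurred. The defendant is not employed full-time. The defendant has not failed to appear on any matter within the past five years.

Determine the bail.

$58,310

Base amounts from the schedule: second-degree assault $61,250; conspiracy $29,750; tax evasion $11,000; felony vandalism $54,000.
Stacking rule: use the highest base only. Highest is second-degree assault at $61,250. Combined base = $61,250.
Voluntary surrender to law enforcement (−15%): $61,250 × 0.85 = $52,062.50.
Continuous local residence of ten or more years (−30%): $52,062.50 × 0.7 = $36,443.75.
Defendant was on pretrial release at the time (+60%): $36,443.75 × 1.6 = $58,310.
$58,310 is at or above the $2,500 minimum.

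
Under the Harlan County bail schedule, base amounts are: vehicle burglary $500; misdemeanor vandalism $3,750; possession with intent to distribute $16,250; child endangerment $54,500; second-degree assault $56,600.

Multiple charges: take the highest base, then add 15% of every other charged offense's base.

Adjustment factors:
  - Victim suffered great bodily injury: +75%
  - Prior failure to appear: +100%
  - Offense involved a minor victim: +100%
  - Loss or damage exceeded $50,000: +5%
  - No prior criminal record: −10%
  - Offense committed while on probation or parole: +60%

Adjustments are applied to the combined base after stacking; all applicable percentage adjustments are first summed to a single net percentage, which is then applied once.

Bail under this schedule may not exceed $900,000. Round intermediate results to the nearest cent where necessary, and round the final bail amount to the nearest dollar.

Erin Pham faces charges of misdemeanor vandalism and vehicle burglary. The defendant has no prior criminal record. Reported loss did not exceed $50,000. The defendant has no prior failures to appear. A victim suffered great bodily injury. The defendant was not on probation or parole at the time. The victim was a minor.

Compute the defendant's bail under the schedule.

$10,136

Base amounts from the schedule: misdemeanor vandalism $3,750; vehicle burglary $500.
Stacking rule: highest base plus 15% of each additional charge. Highest is misdemeanor vandalism at $3,750. Additional: $500 × 15% = $75. Combined base = $3,750 + $75 = $3,825.
Net percentage adjustment: +75% +100% −10% = +165%. $3,825 × 2.65 = $10,136.25.
$10,136.25 is within the $900,000 maximum.
Rounded to the nearest dollar: $10,136.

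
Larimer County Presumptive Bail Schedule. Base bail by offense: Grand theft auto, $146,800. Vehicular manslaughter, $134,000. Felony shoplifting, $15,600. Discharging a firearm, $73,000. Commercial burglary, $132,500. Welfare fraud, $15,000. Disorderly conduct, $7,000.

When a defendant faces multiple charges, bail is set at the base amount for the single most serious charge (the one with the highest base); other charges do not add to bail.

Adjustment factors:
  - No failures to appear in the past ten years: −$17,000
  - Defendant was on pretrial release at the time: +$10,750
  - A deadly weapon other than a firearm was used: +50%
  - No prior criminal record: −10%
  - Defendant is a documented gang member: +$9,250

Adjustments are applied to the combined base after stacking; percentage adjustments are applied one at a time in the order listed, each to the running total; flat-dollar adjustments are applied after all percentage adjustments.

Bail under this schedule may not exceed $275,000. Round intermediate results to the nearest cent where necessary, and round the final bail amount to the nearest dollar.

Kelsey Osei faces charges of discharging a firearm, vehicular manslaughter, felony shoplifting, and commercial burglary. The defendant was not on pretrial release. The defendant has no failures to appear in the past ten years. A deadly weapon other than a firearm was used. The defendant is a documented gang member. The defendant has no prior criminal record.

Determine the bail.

$173,150

Base amounts from the schedule: discharging a firearm $73,000; vehicular manslaughter $134,000; felony shoplifting $15,600; commercial burglary $132,500.
Stacking rule: use the highest base only. Highest is vehicular manslaughter at $134,000. Combined base = $134,000.
A deadly weapon other than a firearm was used (+50%): $134,000 × 1.5 = $201,000.
No prior criminal record (−10%): $201,000 × 0.9 = $180,900.
No failures to appear in the past ten years (−$17,000 flat): $180,900 − $17,000 = $163,900.
Defendant is a documented gang member (+$9,250 flat): $163,900 + $9,250 = $173,150.
$173,150 is within the $275,000 maximum.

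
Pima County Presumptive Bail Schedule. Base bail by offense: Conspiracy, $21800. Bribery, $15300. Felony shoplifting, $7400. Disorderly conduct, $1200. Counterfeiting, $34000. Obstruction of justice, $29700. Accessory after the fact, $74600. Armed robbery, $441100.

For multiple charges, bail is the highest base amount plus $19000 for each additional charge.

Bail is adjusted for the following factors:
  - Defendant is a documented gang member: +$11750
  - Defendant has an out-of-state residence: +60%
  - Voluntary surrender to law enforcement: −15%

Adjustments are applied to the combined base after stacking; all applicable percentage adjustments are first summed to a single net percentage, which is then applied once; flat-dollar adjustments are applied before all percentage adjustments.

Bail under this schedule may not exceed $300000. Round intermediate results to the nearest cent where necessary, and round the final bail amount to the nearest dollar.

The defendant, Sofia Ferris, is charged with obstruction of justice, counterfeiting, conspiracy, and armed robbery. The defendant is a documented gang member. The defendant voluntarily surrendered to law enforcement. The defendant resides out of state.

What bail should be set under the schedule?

Base amounts from the schedule: obstruction of justice $29700; counterfeiting $34000; conspiracy $21800; armed robbery $441100.
Stacking rule: highest base plus $19000 per additional charge. Highest is armed robbery at $441100; 3 additional charges → +$57000. Combined base = $498100.
Defendant is a documented gang member (+$11750 flat): $498100 + $11750 = $509850.
Net percentage adjustment: +60% −15% = +45%. $509850 × 1.45 = $739282.50.
Result $739282.50 exceeds the maximum of $300000; bail is capped at $300000.

$300000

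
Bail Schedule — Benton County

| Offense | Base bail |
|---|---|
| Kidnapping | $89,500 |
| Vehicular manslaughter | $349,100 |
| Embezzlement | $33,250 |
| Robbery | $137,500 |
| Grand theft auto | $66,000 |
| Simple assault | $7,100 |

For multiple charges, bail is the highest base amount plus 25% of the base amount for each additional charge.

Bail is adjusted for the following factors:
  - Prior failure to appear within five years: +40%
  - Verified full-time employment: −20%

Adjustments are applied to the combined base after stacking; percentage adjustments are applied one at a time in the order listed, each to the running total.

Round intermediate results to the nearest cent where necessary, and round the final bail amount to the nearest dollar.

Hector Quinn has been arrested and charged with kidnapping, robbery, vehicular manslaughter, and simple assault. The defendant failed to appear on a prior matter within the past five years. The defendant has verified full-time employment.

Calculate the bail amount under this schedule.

$456,540

Base amounts from the schedule: kidnapping $89,500; robbery $137,500; vehicular manslaughter $349,100; simple assault $7,100.
Stacking rule: highest base plus 25% of each additional charge. Highest is vehicular manslaughter at $349,100. Additional: $89,500 × 25% = $22,375; $137,500 × 25% = $34,375; $7,100 × 25% = $1,775. Combined base = $349,100 + $58,525 = $407,625.
Prior failure to appear within five years (+40%): $407,625 × 1.4 = $570,675.
Verified full-time employment (−20%): $570,675 × 0.8 = $456,540.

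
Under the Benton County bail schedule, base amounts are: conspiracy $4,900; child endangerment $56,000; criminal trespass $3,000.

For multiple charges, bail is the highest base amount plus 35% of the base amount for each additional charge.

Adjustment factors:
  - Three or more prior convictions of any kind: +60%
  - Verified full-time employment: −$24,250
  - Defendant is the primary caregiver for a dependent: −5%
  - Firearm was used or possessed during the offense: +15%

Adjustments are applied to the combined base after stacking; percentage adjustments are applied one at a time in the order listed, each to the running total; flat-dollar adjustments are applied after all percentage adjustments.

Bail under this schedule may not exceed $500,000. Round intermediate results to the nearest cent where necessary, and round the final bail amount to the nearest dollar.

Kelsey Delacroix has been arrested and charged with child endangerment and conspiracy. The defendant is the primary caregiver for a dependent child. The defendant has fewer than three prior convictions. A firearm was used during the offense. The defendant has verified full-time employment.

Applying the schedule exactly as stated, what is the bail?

Base amounts from the schedule: child endangerment $56,000; conspiracy $4,900.
Stacking rule: highest base plus 35% of each additional charge. Highest is child endangerment at $56,000. Additional: $4,900 × 35% = $1,715. Combined base = $56,000 + $1,715 = $57,715.
Defendant is the primary caregiver for a dependent (−5%): $57,715 × 0.95 = $54,829.25.
Firearm was used or possessed during the offense (+15%): $54,829.25 × 1.15 = $63,053.64.
Verified full-time employment (−$24,250 flat): $63,053.64 − $24,250 = $38,803.64.
$38,803.64 is within the $500,000 maximum.
Rounded to the nearest dollar: $38,804.

$38,804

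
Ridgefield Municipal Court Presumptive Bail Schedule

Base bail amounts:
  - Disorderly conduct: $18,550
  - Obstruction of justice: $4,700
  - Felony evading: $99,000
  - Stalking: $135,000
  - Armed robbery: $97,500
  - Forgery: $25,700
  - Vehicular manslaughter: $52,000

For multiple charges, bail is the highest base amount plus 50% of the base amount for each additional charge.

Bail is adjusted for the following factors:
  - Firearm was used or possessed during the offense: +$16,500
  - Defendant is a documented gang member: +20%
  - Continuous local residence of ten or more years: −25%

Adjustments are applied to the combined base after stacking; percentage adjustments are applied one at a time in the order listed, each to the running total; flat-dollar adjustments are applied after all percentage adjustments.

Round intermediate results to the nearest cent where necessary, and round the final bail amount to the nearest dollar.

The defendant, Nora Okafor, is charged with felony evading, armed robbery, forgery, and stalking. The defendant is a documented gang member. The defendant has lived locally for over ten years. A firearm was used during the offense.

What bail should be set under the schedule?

Base amounts from the schedule: felony evading $99,000; armed robbery $97,500; forgery $25,700; stalking $135,000.
Stacking rule: highest base plus 50% of each additional charge. Highest is stalking at $135,000. Additional: $99,000 × 50% = $49,500; $97,500 × 50% = $48,750; $25,700 × 50% = $12,850. Combined base = $135,000 + $111,100 = $246,100.
Defendant is a documented gang member (+20%): $246,100 × 1.2 = $295,320.
Continuous local residence of ten or more years (−25%): $295,320 × 0.75 = $221,490.
Firearm was used or possessed during the offense (+$16,500 flat): $221,490 + $16,500 = $237,990.

$237,990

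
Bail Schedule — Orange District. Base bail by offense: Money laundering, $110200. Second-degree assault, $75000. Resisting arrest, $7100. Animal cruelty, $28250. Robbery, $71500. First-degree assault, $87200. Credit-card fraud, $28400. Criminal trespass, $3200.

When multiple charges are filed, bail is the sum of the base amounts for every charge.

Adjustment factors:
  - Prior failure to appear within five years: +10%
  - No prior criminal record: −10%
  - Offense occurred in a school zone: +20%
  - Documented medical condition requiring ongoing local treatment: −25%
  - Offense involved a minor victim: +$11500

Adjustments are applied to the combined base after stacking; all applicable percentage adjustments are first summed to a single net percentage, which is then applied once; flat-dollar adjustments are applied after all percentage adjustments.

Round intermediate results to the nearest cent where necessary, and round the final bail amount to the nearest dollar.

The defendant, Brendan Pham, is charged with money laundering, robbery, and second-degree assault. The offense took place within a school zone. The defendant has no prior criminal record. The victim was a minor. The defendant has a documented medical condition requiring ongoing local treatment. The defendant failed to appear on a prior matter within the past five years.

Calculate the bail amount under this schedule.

Base amounts from the schedule: money laundering $110200; robbery $71500; second-degree assault $75000.
Stacking rule: sum of all bases. $110200 + $71500 + $75000 = $256700.
Net percentage adjustment: +10% −10% +20% −25% = −5%. $256700 × 0.95 = $243865.
Offense involved a minor victim (+$11500 flat): $243865 + $11500 = $255365.

$255365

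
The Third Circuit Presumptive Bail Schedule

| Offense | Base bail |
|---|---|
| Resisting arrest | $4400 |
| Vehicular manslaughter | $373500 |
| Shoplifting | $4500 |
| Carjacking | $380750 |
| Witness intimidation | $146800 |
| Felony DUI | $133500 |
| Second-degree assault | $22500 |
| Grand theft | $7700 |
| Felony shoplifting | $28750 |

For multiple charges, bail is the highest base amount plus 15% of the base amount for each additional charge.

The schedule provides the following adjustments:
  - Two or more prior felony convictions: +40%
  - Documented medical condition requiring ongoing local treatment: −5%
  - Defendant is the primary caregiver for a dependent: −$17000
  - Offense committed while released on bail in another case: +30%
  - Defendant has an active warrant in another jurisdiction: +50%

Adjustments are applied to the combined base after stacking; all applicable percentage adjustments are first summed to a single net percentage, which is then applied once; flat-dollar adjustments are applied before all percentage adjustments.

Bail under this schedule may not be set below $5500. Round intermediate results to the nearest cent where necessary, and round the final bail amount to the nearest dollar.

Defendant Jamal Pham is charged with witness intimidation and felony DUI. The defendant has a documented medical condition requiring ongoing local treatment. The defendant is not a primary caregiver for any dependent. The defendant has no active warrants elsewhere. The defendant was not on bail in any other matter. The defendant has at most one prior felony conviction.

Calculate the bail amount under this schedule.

$158484

Base amounts from the schedule: witness intimidation $146800; felony DUI $133500.
Stacking rule: highest base plus 15% of each additional charge. Highest is witness intimidation at $146800. Additional: $133500 × 15% = $20025. Combined base = $146800 + $20025 = $166825.
Documented medical condition requiring ongoing local treatment (−5%): $166825 × 0.95 = $158483.75.
$158483.75 is at or above the $5500 minimum.
Rounded to the nearest dollar: $158484.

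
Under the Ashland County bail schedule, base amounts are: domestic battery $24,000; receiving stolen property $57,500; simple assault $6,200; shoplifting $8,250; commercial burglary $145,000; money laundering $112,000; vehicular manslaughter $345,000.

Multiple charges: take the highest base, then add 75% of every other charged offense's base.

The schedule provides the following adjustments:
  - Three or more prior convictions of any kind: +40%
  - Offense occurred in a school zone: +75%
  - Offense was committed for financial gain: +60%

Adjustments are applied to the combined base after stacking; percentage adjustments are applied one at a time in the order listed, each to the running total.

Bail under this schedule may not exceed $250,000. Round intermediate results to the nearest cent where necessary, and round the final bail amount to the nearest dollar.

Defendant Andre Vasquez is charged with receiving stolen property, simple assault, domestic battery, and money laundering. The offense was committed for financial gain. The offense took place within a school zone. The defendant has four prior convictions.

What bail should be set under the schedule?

$250,000

Base amounts from the schedule: receiving stolen property $57,500; simple assault $6,200; domestic battery $24,000; money laundering $112,000.
Stacking rule: highest base plus 75% of each additional charge. Highest is money laundering at $112,000. Additional: $57,500 × 75% = $43,125; $6,200 × 75% = $4,650; $24,000 × 75% = $18,000. Combined base = $112,000 + $65,775 = $177,775.
Three or more prior convictions of any kind (+40%): $177,775 × 1.4 = $248,885.
Offense occurred in a school zone (+75%): $248,885 × 1.75 = $435,548.75.
Offense was committed for financial gain (+60%): $435,548.75 × 1.6 = $696,878.
Result $696,878 exceeds the maximum of $250,000; bail is capped at $250,000.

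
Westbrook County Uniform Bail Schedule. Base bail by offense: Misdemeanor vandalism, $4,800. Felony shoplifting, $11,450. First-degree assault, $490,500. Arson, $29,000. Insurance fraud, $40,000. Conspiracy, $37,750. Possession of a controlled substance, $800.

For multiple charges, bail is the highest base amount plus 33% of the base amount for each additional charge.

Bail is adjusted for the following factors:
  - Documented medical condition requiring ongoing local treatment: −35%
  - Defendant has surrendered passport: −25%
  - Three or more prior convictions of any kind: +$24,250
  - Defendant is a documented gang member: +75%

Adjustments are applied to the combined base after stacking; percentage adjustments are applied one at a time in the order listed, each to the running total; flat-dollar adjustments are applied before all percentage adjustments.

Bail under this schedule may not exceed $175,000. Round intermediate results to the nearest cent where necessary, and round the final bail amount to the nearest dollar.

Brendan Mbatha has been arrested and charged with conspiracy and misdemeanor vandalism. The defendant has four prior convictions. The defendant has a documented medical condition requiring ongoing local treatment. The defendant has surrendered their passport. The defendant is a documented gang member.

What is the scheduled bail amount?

Base amounts from the schedule: conspiracy $37,750; misdemeanor vandalism $4,800.
Stacking rule: highest base plus 33% of each additional charge. Highest is conspiracy at $37,750. Additional: $4,800 × 33% = $1,584. Combined base = $37,750 + $1,584 = $39,334.
Three or more prior convictions of any kind (+$24,250 flat): $39,334 + $24,250 = $63,584.
Documented medical condition requiring ongoing local treatment (−35%): $63,584 × 0.65 = $41,329.60.
Defendant has surrendered passport (−25%): $41,329.60 × 0.75 = $30,997.20.
Defendant is a documented gang member (+75%): $30,997.20 × 1.75 = $54,245.10.
$54,245.10 is within the $175,000 maximum.
Rounded to the nearest dollar: $54,245.

$54,245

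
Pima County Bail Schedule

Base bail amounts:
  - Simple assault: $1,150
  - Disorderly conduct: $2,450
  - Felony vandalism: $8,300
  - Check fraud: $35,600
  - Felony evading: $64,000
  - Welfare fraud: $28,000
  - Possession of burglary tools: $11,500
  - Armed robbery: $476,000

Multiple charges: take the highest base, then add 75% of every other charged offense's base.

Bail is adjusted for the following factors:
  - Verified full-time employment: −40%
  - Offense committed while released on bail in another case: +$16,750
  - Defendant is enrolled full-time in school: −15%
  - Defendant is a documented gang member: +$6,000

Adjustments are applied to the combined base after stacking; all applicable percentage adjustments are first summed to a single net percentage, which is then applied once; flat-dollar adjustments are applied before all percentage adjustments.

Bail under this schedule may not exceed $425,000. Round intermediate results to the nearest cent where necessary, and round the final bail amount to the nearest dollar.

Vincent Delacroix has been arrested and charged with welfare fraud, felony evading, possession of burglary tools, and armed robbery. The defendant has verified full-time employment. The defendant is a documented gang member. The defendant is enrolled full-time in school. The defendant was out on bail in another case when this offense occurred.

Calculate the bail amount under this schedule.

$259,369

Base amounts from the schedule: welfare fraud $28,000; felony evading $64,000; possession of burglary tools $11,500; armed robbery $476,000.
Stacking rule: highest base plus 75% of each additional charge. Highest is armed robbery at $476,000. Additional: $28,000 × 75% = $21,000; $64,000 × 75% = $48,000; $11,500 × 75% = $8,625. Combined base = $476,000 + $77,625 = $553,625.
Offense committed while released on bail in another case (+$16,750 flat): $553,625 + $16,750 = $570,375.
Defendant is a documented gang member (+$6,000 flat): $570,375 + $6,000 = $576,375.
Net percentage adjustment: −40% −15% = −55%. $576,375 × 0.45 = $259,368.75.
$259,368.75 is within the $425,000 maximum.
Rounded to the nearest dollar: $259,369.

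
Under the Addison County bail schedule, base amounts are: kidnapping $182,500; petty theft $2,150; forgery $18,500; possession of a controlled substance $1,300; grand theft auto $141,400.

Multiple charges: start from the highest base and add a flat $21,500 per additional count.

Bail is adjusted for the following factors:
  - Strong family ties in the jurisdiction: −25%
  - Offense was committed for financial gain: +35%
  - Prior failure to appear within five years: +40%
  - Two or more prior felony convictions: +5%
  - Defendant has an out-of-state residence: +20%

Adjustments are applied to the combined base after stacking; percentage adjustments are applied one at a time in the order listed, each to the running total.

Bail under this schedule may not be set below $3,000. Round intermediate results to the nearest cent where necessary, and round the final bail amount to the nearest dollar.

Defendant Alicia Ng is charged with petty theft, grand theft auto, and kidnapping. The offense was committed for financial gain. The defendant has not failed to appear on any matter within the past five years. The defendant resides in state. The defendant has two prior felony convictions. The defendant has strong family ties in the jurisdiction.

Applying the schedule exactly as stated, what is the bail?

$239,735

Base amounts from the schedule: petty theft $2,150; grand theft auto $141,400; kidnapping $182,500.
Stacking rule: highest base plus $21,500 per additional charge. Highest is kidnapping at $182,500; 2 additional charges → +$43,000. Combined base = $225,500.
Strong family ties in the jurisdiction (−25%): $225,500 × 0.75 = $169,125.
Offense was committed for financial gain (+35%): $169,125 × 1.35 = $228,318.75.
Two or more prior felony convictions (+5%): $228,318.75 × 1.05 = $239,734.69.
$239,734.69 is at or above the $3,000 minimum.
Rounded to the nearest dollar: $239,735.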